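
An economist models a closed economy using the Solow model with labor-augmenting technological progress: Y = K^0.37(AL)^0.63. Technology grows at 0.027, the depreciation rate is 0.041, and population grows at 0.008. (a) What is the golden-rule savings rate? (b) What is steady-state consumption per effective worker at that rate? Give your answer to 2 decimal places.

n + g + δ = 0.008 + 0.027 + 0.041 = 0.076.
For Cobb-Douglas, s_gold equals capital's share: s_gold = 0.37.
Setting f'(k) = n+g+δ gives 0.37·k^(0.37−1) = 0.076, hence k_gold = (0.37/0.076)^(1/0.63) ≈ 12.3337.
y_gold = 12.3337^0.37 ≈ 2.5334; c_gold = (1−0.37)·y_gold ≈ 1.5960.

(a) s_gold = 0.37; (b) c_gold ≈ 1.60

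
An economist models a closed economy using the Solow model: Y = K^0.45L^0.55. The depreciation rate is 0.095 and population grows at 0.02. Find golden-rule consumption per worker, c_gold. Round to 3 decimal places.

The effective depreciation rate is n + δ = 0.02 + 0.095 = 0.115.
Golden rule sets MPK = n+δ: 0.45·k^(0.45−1) = 0.115, so k_gold = (0.45/0.115)^(1/0.55) ≈ 11.9481.
y_gold = 11.9481^0.45 ≈ 3.0534.
c_gold = y_gold − (n+δ)·k_gold = 3.0534 − 0.115·11.9481 ≈ 1.6794.

c_gold ≈ 1.679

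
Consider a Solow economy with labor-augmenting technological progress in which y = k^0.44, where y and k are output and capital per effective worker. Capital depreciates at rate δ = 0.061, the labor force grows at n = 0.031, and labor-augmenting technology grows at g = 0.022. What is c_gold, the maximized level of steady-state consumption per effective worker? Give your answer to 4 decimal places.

Break-even investment rate: n + g + δ = 0.031 + 0.022 + 0.061 = 0.114.
Golden rule sets MPK = n+g+δ: 0.44·k^(0.44−1) = 0.114, so k_gold = (0.44/0.114)^(1/0.56) ≈ 11.1534.
y_gold = 11.1534^0.44 ≈ 2.8897.
c_gold = y_gold − (n+g+δ)·k_gold = 2.8897 − 0.114·11.1534 ≈ 1.6183.

c_gold ≈ 1.6183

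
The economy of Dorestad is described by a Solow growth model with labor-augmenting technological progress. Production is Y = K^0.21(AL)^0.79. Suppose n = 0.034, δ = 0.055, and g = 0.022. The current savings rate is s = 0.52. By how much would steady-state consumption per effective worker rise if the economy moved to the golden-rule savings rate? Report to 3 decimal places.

Δc ≈ 0.212

Break-even investment rate: n + g + δ = 0.034 + 0.022 + 0.055 = 0.111.
Current steady state (s = 0.52): k* = (0.52/0.111)^(1/0.79) ≈ 7.0626, y* = 7.0626^0.21 ≈ 1.5076, c* = (1−0.52)·1.5076 ≈ 0.7236.
At the golden rule the marginal product of capital equals n+g+δ: 0.21·k^(0.21−1) = 0.111. Solving, k_gold = (0.21/0.111)^(1/0.79) ≈ 2.2413.
y_gold = 2.2413^0.21 ≈ 1.1847, c_gold = y_gold − 0.111·k_gold ≈ 0.9359.
Gain: Δc = 0.9359 − 0.7236 ≈ 0.2123.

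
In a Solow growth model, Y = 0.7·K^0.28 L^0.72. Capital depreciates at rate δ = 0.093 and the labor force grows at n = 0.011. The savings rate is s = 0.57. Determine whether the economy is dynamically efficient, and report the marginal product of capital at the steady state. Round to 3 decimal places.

dynamically inefficient; MPK ≈ 0.051

Break-even investment rate: n + δ = 0.011 + 0.093 = 0.104.
Steady-state k*: s·A·k^0.28 = 0.104·k gives k* = (0.57·0.7/0.104)^(1/0.72) ≈ 6.4718.
MPK = 0.28·0.7·6.4718^(-0.72) ≈ 0.0511.
MPK < n+δ = 0.104, so the economy is dynamically inefficient (over-saving).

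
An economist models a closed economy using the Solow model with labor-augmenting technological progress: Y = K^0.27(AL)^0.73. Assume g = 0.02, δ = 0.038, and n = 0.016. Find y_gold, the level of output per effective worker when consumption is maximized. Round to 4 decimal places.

The effective depreciation rate is n + g + δ = 0.016 + 0.02 + 0.038 = 0.074.
Setting f'(k) = n+g+δ gives 0.27·k^(0.27−1) = 0.074, hence k_gold = (0.27/0.074)^(1/0.73) ≈ 5.8890.
Output: y_gold = k_gold^0.27 = 5.8890^0.27 ≈ 1.6140.

y_gold ≈ 1.6140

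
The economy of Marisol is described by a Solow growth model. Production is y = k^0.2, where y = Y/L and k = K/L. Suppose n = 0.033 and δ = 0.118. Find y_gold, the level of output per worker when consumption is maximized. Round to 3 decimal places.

y_gold ≈ 1.073

The effective depreciation rate is n + δ = 0.033 + 0.118 = 0.151.
Setting f'(k) = n+δ gives 0.2·k^(0.2−1) = 0.151, hence k_gold = (0.2/0.151)^(1/0.8) ≈ 1.4209.
Output: y_gold = k_gold^0.2 = 1.4209^0.2 ≈ 1.0728.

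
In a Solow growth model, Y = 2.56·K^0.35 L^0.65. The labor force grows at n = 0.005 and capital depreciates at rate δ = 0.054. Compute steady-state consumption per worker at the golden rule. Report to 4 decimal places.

c_gold ≈ 7.1998

Break-even investment rate: n + δ = 0.005 + 0.054 = 0.059.
Setting f'(k) = n+δ gives 0.35·2.56·k^(0.35−1) = 0.059, hence k_gold = (0.35·2.56/0.059)^(1/0.65) ≈ 65.7090.
y_gold = 2.56·65.7090^0.35 ≈ 11.0767.
c_gold = y_gold − (n+δ)·k_gold = 11.0767 − 0.059·65.7090 ≈ 7.1998.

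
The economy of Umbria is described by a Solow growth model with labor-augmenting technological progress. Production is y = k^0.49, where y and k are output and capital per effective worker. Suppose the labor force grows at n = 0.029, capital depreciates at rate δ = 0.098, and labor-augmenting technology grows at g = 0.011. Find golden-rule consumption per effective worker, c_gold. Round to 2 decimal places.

c_gold ≈ 1.72

Break-even investment rate: n + g + δ = 0.029 + 0.011 + 0.098 = 0.138.
At the golden rule the marginal product of capital equals n+g+δ: 0.49·k^(0.49−1) = 0.138. Solving, k_gold = (0.49/0.138)^(1/0.51) ≈ 11.9965.
y_gold = 11.9965^0.49 ≈ 3.3786.
c_gold = y_gold − (n+g+δ)·k_gold = 3.3786 − 0.138·11.9965 ≈ 1.7231.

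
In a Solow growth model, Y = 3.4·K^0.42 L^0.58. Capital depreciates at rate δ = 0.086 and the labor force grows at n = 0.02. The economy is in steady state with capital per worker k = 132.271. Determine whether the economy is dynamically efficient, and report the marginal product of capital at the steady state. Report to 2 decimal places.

dynamically inefficient; MPK ≈ 0.08

Break-even investment rate: n + δ = 0.02 + 0.086 = 0.106.
MPK = 0.42·3.4·k^(0.42−1) = 0.42·3.4·132.271^(-0.58) ≈ 0.0840.
MPK < 0.106, so the economy is dynamically inefficient (over-saving).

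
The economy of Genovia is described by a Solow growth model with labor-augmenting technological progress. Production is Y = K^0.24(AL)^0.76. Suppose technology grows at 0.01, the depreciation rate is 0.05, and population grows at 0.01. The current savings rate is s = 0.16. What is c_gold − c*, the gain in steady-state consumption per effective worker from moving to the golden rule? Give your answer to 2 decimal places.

Δc ≈ 0.03

n + g + δ = 0.01 + 0.01 + 0.05 = 0.07.
Current steady state (s = 0.16): k* = (0.16/0.07)^(1/0.76) ≈ 2.9675, y* = 2.9675^0.24 ≈ 1.2983, c* = (1−0.16)·1.2983 ≈ 1.0906.
At the golden rule the marginal product of capital equals n+g+δ: 0.24·k^(0.24−1) = 0.07. Solving, k_gold = (0.24/0.07)^(1/0.76) ≈ 5.0594.
y_gold = 5.0594^0.24 ≈ 1.4756, c_gold = y_gold − 0.07·k_gold ≈ 1.1215.
Gain: Δc = 1.1215 − 1.0906 ≈ 0.0309.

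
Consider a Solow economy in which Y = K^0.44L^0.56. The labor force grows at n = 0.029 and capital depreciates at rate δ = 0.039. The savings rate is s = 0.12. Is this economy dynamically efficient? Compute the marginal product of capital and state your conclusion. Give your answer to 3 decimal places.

dynamically efficient; MPK ≈ 0.249

Capital per worker breaks even when investment replaces (n + δ)·k; here n + δ = 0.068.
Steady-state k*: s·k^0.44 = 0.068·k gives k* = (0.12/0.068)^(1/0.56) ≈ 2.7573.
MPK = 0.44·2.7573^(-0.56) ≈ 0.2493.
MPK > n+δ = 0.068, so the economy is dynamically efficient (under-saving).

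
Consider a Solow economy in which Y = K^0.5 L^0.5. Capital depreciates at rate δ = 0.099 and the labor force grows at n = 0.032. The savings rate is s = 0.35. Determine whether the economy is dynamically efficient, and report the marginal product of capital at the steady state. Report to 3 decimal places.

dynamically efficient; MPK ≈ 0.187

The effective depreciation rate is n + δ = 0.032 + 0.099 = 0.131.
Steady-state k*: s·k^0.5 = 0.131·k gives k* = (0.35/0.131)^(1/0.5) ≈ 7.1383.
MPK = 0.5·7.1383^(-0.5) ≈ 0.1871.
MPK > n+δ = 0.131, so the economy is dynamically efficient (under-saving).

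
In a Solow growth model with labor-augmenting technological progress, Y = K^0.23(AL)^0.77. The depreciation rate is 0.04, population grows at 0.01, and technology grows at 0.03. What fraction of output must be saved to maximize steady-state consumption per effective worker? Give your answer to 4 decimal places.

The effective depreciation rate is n + g + δ = 0.01 + 0.03 + 0.04 = 0.08.
At the golden rule MPK = n+g+δ, and in any Cobb-Douglas steady state s = (n+g+δ)·k/y = MPK·k/y = capital's share 0.23.

s_gold = 0.2300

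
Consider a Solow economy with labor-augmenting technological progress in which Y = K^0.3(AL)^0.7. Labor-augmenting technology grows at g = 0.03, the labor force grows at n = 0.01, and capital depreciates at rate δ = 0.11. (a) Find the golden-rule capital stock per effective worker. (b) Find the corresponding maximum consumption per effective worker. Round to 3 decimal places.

(a) k_gold ≈ 2.692; (b) c_gold ≈ 0.942

Capital per effective worker breaks even when investment replaces (n + g + δ)·k; here n + g + δ = 0.15.
Setting f'(k) = n+g+δ gives 0.3·k^(0.3−1) = 0.15, hence k_gold = (0.3/0.15)^(1/0.7) ≈ 2.6918.
y_gold = 2.6918^0.3 ≈ 1.3459; c_gold = y_gold − 0.15·k_gold ≈ 0.9421.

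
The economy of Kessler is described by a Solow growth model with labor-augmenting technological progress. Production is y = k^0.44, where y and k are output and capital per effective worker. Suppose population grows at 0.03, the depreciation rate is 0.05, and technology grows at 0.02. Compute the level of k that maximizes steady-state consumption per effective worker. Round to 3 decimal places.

Capital per effective worker breaks even when investment replaces (n + g + δ)·k; here n + g + δ = 0.1.
At the golden rule the marginal product of capital equals n+g+δ: 0.44·k^(0.44−1) = 0.1. Solving, k_gold = (0.44/0.1)^(1/0.56) ≈ 14.0936.

k_gold ≈ 14.094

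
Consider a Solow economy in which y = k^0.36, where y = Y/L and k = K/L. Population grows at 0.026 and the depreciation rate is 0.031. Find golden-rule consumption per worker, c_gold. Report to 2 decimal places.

n + δ = 0.026 + 0.031 = 0.057.
Setting f'(k) = n+δ gives 0.36·k^(0.36−1) = 0.057, hence k_gold = (0.36/0.057)^(1/0.64) ≈ 17.8102.
y_gold = 17.8102^0.36 ≈ 2.8199.
c_gold = y_gold − (n+δ)·k_gold = 2.8199 − 0.057·17.8102 ≈ 1.8048.

c_gold ≈ 1.80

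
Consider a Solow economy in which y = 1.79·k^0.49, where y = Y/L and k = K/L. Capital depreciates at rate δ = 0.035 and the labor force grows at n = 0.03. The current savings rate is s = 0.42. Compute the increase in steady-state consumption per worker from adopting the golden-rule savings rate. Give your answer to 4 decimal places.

Δc ≈ 0.2147

The effective depreciation rate is n + δ = 0.03 + 0.035 = 0.065.
Current steady state (s = 0.42): k* = (0.42·1.79/0.065)^(1/0.51) ≈ 121.5302, y* = 1.79·121.5302^0.49 ≈ 18.8082, c* = (1−0.42)·18.8082 ≈ 10.9088.
Golden rule sets MPK = n+δ: 0.49·1.79·k^(0.49−1) = 0.065, so k_gold = (0.49·1.79/0.065)^(1/0.51) ≈ 164.4192.
y_gold = 1.79·164.4192^0.49 ≈ 21.8107, c_gold = y_gold − 0.065·k_gold ≈ 11.1235.
Gain: Δc = 11.1235 − 10.9088 ≈ 0.2147.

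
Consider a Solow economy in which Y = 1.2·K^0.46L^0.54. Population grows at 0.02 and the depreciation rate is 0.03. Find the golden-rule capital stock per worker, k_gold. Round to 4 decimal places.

Break-even investment rate: n + δ = 0.02 + 0.03 = 0.05.
Golden rule sets MPK = n+δ: 0.46·1.2·k^(0.46−1) = 0.05, so k_gold = (0.46·1.2/0.05)^(1/0.54) ≈ 85.3934.

k_gold ≈ 85.3934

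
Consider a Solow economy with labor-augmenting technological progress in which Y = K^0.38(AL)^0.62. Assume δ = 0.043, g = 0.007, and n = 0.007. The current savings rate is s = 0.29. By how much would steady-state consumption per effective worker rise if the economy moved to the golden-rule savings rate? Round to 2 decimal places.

Δc ≈ 0.06

Break-even investment rate: n + g + δ = 0.007 + 0.007 + 0.043 = 0.057.
Current steady state (s = 0.29): k* = (0.29/0.057)^(1/0.62) ≈ 13.7897, y* = 13.7897^0.38 ≈ 2.7104, c* = (1−0.29)·2.7104 ≈ 1.9244.
At the golden rule the marginal product of capital equals n+g+δ: 0.38·k^(0.38−1) = 0.057. Solving, k_gold = (0.38/0.057)^(1/0.62) ≈ 21.3248.
y_gold = 21.3248^0.38 ≈ 3.1987, c_gold = y_gold − 0.057·k_gold ≈ 1.9832.
Gain: Δc = 1.9832 − 1.9244 ≈ 0.0588.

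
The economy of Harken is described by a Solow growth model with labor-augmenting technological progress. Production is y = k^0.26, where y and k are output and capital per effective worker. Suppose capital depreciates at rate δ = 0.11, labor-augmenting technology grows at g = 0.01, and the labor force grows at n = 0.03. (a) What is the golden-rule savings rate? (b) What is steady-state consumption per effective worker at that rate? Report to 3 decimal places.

The effective depreciation rate is n + g + δ = 0.03 + 0.01 + 0.11 = 0.15.
For Cobb-Douglas, s_gold equals capital's share: s_gold = 0.26.
Setting f'(k) = n+g+δ gives 0.26·k^(0.26−1) = 0.15, hence k_gold = (0.26/0.15)^(1/0.74) ≈ 2.1029.
y_gold = 2.1029^0.26 ≈ 1.2132; c_gold = (1−0.26)·y_gold ≈ 0.8978.

(a) s_gold = 0.260; (b) c_gold ≈ 0.898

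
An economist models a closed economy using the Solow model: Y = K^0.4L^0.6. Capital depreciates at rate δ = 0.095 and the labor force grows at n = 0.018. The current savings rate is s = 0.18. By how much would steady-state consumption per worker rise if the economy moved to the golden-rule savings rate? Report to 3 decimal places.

Capital per worker breaks even when investment replaces (n + δ)·k; here n + δ = 0.113.
Current steady state (s = 0.18): k* = (0.18/0.113)^(1/0.6) ≈ 2.1727, y* = 2.1727^0.4 ≈ 1.3639, c* = (1−0.18)·1.3639 ≈ 1.1184.
Setting f'(k) = n+δ gives 0.4·k^(0.4−1) = 0.113, hence k_gold = (0.4/0.113)^(1/0.6) ≈ 8.2218.
y_gold = 8.2218^0.4 ≈ 2.3227, c_gold = y_gold − 0.113·k_gold ≈ 1.3936.
Gain: Δc = 1.3936 − 1.1184 ≈ 0.2752.

Δc ≈ 0.275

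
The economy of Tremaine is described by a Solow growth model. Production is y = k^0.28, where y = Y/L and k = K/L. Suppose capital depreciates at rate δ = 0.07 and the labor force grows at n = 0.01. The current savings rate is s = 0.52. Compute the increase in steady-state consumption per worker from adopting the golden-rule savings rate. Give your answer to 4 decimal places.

Break-even investment rate: n + δ = 0.01 + 0.07 = 0.08.
Current steady state (s = 0.52): k* = (0.52/0.08)^(1/0.72) ≈ 13.4600, y* = 13.4600^0.28 ≈ 2.0708, c* = (1−0.52)·2.0708 ≈ 0.9940.
At the golden rule the marginal product of capital equals n+δ: 0.28·k^(0.28−1) = 0.08. Solving, k_gold = (0.28/0.08)^(1/0.72) ≈ 5.6971.
y_gold = 5.6971^0.28 ≈ 1.6277, c_gold = y_gold − 0.08·k_gold ≈ 1.1720.
Gain: Δc = 1.1720 − 0.9940 ≈ 0.1780.

Δc ≈ 0.1780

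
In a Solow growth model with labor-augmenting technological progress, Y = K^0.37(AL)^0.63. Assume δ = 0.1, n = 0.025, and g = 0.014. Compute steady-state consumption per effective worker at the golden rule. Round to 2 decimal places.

n + g + δ = 0.025 + 0.014 + 0.1 = 0.139.
Golden rule sets MPK = n+g+δ: 0.37·k^(0.37−1) = 0.139, so k_gold = (0.37/0.139)^(1/0.63) ≈ 4.7304.
y_gold = 4.7304^0.37 ≈ 1.7771.
c_gold = y_gold − (n+g+δ)·k_gold = 1.7771 − 0.139·4.7304 ≈ 1.1196.

c_gold ≈ 1.12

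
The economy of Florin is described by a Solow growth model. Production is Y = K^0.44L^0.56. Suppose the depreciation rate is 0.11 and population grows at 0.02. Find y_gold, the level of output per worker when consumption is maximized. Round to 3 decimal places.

y_gold ≈ 2.606

The effective depreciation rate is n + δ = 0.02 + 0.11 = 0.13.
Golden rule sets MPK = n+δ: 0.44·k^(0.44−1) = 0.13, so k_gold = (0.44/0.13)^(1/0.56) ≈ 8.8217.
Output: y_gold = k_gold^0.44 = 8.8217^0.44 ≈ 2.6064.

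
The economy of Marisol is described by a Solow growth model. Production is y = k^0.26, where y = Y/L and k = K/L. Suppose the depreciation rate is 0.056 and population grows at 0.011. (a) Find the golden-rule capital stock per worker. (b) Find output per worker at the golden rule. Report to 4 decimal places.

The effective depreciation rate is n + δ = 0.011 + 0.056 = 0.067.
Golden rule sets MPK = n+δ: 0.26·k^(0.26−1) = 0.067, so k_gold = (0.26/0.067)^(1/0.74) ≈ 6.2490.
y_gold = 6.2490^0.26 ≈ 1.6103.

(a) k_gold ≈ 6.2490; (b) y_gold ≈ 1.6103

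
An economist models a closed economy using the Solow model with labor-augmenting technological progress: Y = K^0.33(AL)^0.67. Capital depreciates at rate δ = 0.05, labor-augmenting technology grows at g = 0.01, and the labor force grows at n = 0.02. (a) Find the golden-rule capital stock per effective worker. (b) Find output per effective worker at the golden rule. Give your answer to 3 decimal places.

Break-even investment rate: n + g + δ = 0.02 + 0.01 + 0.05 = 0.08.
Setting f'(k) = n+g+δ gives 0.33·k^(0.33−1) = 0.08, hence k_gold = (0.33/0.08)^(1/0.67) ≈ 8.2898.
y_gold = 8.2898^0.33 ≈ 2.0096.

(a) k_gold ≈ 8.290; (b) y_gold ≈ 2.010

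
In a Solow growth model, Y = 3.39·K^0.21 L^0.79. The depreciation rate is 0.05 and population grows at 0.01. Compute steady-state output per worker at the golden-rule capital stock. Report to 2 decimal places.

y_gold ≈ 6.54

Break-even investment rate: n + δ = 0.01 + 0.05 = 0.06.
Maximizing c = f(k) − (n+δ)·k gives f'(k) = n+δ, i.e. 0.21·3.39·k^(0.21−1) = 0.06, so k_gold = (0.21·3.39/0.06)^(1/0.79) ≈ 22.8998.
Output: y_gold = 3.39·k_gold^0.21 = 3.39·22.8998^0.21 ≈ 6.5428.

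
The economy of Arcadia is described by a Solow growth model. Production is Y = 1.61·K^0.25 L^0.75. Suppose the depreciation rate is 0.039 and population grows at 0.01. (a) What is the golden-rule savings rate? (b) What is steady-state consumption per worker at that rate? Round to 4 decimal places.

(a) s_gold = 0.2500; (b) c_gold ≈ 2.4364

Break-even investment rate: n + δ = 0.01 + 0.039 = 0.049.
For Cobb-Douglas, s_gold equals capital's share: s_gold = 0.25.
Golden rule sets MPK = n+δ: 0.25·1.61·k^(0.25−1) = 0.049, so k_gold = (0.25·1.61/0.049)^(1/0.75) ≈ 16.5740.
y_gold = 1.61·16.5740^0.25 ≈ 3.2485; c_gold = (1−0.25)·y_gold ≈ 2.4364.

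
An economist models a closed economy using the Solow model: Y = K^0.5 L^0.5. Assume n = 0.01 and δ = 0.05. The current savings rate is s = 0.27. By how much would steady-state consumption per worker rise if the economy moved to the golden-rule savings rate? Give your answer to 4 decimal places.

Δc ≈ 0.8817

Capital per worker breaks even when investment replaces (n + δ)·k; here n + δ = 0.06.
Current steady state (s = 0.27): k* = (0.27/0.06)^(1/0.5) ≈ 20.2500, y* = 20.2500^0.5 ≈ 4.5000, c* = (1−0.27)·4.5000 ≈ 3.2850.
At the golden rule the marginal product of capital equals n+δ: 0.5·k^(0.5−1) = 0.06. Solving, k_gold = (0.5/0.06)^(1/0.5) ≈ 69.4444.
y_gold = 69.4444^0.5 ≈ 8.3333, c_gold = y_gold − 0.06·k_gold ≈ 4.1667.
Gain: Δc = 4.1667 − 3.2850 ≈ 0.8817.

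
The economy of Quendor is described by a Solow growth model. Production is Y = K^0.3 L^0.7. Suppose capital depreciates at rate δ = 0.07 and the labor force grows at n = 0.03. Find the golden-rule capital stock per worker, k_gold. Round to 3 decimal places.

k_gold ≈ 4.804

The effective depreciation rate is n + δ = 0.03 + 0.07 = 0.1.
Maximizing c = f(k) − (n+δ)·k gives f'(k) = n+δ, i.e. 0.3·k^(0.3−1) = 0.1, so k_gold = (0.3/0.1)^(1/0.7) ≈ 4.8040.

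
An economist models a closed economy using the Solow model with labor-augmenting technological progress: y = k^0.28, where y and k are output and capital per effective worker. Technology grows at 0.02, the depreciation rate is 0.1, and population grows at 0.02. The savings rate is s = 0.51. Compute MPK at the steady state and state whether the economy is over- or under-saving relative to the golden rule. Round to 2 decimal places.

n + g + δ = 0.02 + 0.02 + 0.1 = 0.14.
Steady-state k*: s·k^0.28 = 0.14·k gives k* = (0.51/0.14)^(1/0.72) ≈ 6.0226.
MPK = 0.28·6.0226^(-0.72) ≈ 0.0769.
MPK < n+g+δ = 0.14, so the economy is dynamically inefficient (over-saving).

over-saving; MPK ≈ 0.08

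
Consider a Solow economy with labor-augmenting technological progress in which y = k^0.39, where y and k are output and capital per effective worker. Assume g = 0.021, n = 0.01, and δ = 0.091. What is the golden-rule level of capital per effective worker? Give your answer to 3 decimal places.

k_gold ≈ 6.720

Break-even investment rate: n + g + δ = 0.01 + 0.021 + 0.091 = 0.122.
At the golden rule the marginal product of capital equals n+g+δ: 0.39·k^(0.39−1) = 0.122. Solving, k_gold = (0.39/0.122)^(1/0.61) ≈ 6.7202.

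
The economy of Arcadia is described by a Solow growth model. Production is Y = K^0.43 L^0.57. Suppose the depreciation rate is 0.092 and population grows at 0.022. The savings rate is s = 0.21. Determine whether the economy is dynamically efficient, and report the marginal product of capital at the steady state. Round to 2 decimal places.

dynamically efficient; MPK ≈ 0.23

Break-even investment rate: n + δ = 0.022 + 0.092 = 0.114.
Steady-state k*: s·k^0.43 = 0.114·k gives k* = (0.21/0.114)^(1/0.57) ≈ 2.9205.
MPK = 0.43·2.9205^(-0.57) ≈ 0.2334.
MPK > n+δ = 0.114, so the economy is dynamically efficient (under-saving).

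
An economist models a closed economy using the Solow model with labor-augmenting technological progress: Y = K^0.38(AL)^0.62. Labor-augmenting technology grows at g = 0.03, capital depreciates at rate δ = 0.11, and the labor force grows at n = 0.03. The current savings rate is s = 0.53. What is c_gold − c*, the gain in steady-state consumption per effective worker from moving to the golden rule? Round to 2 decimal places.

Δc ≈ 0.07

Capital per effective worker breaks even when investment replaces (n + g + δ)·k; here n + g + δ = 0.17.
Current steady state (s = 0.53): k* = (0.53/0.17)^(1/0.62) ≈ 6.2589, y* = 6.2589^0.38 ≈ 2.0076, c* = (1−0.53)·2.0076 ≈ 0.9436.
Golden rule sets MPK = n+g+δ: 0.38·k^(0.38−1) = 0.17, so k_gold = (0.38/0.17)^(1/0.62) ≈ 3.6597.
y_gold = 3.6597^0.38 ≈ 1.6372, c_gold = y_gold − 0.17·k_gold ≈ 1.0151.
Gain: Δc = 1.0151 − 0.9436 ≈ 0.0715.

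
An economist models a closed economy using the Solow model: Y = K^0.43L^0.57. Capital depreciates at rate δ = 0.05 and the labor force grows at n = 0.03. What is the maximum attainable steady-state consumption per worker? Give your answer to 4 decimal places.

The effective depreciation rate is n + δ = 0.03 + 0.05 = 0.08.
At the golden rule the marginal product of capital equals n+δ: 0.43·k^(0.43−1) = 0.08. Solving, k_gold = (0.43/0.08)^(1/0.57) ≈ 19.1146.
y_gold = 19.1146^0.43 ≈ 3.5562.
c_gold = y_gold − (n+δ)·k_gold = 3.5562 − 0.08·19.1146 ≈ 2.0270.

c_gold ≈ 2.0270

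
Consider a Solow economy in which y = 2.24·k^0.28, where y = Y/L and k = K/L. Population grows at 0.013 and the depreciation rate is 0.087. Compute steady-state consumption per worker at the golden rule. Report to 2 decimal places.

Capital per worker breaks even when investment replaces (n + δ)·k; here n + δ = 0.1.
Golden rule sets MPK = n+δ: 0.28·2.24·k^(0.28−1) = 0.1, so k_gold = (0.28·2.24/0.1)^(1/0.72) ≈ 12.8088.
y_gold = 2.24·12.8088^0.28 ≈ 4.5746.
c_gold = y_gold − (n+δ)·k_gold = 4.5746 − 0.1·12.8088 ≈ 3.2937.

c_gold ≈ 3.29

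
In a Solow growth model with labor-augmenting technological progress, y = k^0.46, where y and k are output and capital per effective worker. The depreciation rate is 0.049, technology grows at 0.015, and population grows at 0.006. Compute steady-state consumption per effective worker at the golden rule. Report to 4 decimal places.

n + g + δ = 0.006 + 0.015 + 0.049 = 0.07.
Setting f'(k) = n+g+δ gives 0.46·k^(0.46−1) = 0.07, hence k_gold = (0.46/0.07)^(1/0.54) ≈ 32.6727.
y_gold = 32.6727^0.46 ≈ 4.9719.
c_gold = y_gold − (n+g+δ)·k_gold = 4.9719 − 0.07·32.6727 ≈ 2.6848.

c_gold ≈ 2.6848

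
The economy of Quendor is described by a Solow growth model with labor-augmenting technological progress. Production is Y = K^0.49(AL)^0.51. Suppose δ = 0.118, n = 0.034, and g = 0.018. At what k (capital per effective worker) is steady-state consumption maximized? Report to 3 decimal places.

k_gold ≈ 7.970

n + g + δ = 0.034 + 0.018 + 0.118 = 0.17.
Setting f'(k) = n+g+δ gives 0.49·k^(0.49−1) = 0.17, hence k_gold = (0.49/0.17)^(1/0.51) ≈ 7.9701.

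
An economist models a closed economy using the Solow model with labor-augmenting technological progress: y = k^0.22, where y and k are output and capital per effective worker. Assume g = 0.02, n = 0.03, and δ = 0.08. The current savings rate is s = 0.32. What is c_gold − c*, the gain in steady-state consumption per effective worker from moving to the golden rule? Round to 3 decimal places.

Δc ≈ 0.028

Break-even investment rate: n + g + δ = 0.03 + 0.02 + 0.08 = 0.13.
Current steady state (s = 0.32): k* = (0.32/0.13)^(1/0.78) ≈ 3.1736, y* = 3.1736^0.22 ≈ 1.2893, c* = (1−0.32)·1.2893 ≈ 0.8767.
Maximizing c = f(k) − (n+g+δ)·k gives f'(k) = n+g+δ, i.e. 0.22·k^(0.22−1) = 0.13, so k_gold = (0.22/0.13)^(1/0.78) ≈ 1.9630.
y_gold = 1.9630^0.22 ≈ 1.1600, c_gold = y_gold − 0.13·k_gold ≈ 0.9048.
Gain: Δc = 0.9048 − 0.8767 ≈ 0.0281.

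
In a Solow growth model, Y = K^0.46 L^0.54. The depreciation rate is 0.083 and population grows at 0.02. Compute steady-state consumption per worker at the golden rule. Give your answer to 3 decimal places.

Break-even investment rate: n + δ = 0.02 + 0.083 = 0.103.
Golden rule sets MPK = n+δ: 0.46·k^(0.46−1) = 0.103, so k_gold = (0.46/0.103)^(1/0.54) ≈ 15.9793.
y_gold = 15.9793^0.46 ≈ 3.5780.
c_gold = y_gold − (n+δ)·k_gold = 3.5780 − 0.103·15.9793 ≈ 1.9321.

c_gold ≈ 1.932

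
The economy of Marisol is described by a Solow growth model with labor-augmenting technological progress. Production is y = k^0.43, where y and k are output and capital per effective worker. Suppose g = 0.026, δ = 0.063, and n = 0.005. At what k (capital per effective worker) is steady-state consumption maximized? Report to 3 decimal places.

n + g + δ = 0.005 + 0.026 + 0.063 = 0.094.
At the golden rule the marginal product of capital equals n+g+δ: 0.43·k^(0.43−1) = 0.094. Solving, k_gold = (0.43/0.094)^(1/0.57) ≈ 14.4043.

k_gold ≈ 14.404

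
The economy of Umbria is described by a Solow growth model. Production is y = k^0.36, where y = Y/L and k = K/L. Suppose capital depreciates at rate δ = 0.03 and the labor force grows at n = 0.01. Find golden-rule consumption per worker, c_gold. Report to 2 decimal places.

c_gold ≈ 2.20

The effective depreciation rate is n + δ = 0.01 + 0.03 = 0.04.
At the golden rule the marginal product of capital equals n+δ: 0.36·k^(0.36−1) = 0.04. Solving, k_gold = (0.36/0.04)^(1/0.64) ≈ 30.9745.
y_gold = 30.9745^0.36 ≈ 3.4416.
c_gold = y_gold − (n+δ)·k_gold = 3.4416 − 0.04·30.9745 ≈ 2.2026.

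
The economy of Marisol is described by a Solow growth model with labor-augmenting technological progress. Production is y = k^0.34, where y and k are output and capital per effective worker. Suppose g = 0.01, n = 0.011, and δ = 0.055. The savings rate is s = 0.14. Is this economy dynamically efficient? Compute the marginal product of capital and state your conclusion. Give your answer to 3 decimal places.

dynamically efficient; MPK ≈ 0.185

Break-even investment rate: n + g + δ = 0.011 + 0.01 + 0.055 = 0.076.
Steady-state k*: s·k^0.34 = 0.076·k gives k* = (0.14/0.076)^(1/0.66) ≈ 2.5234.
MPK = 0.34·2.5234^(-0.66) ≈ 0.1846.
MPK > n+g+δ = 0.076, so the economy is dynamically efficient (under-saving).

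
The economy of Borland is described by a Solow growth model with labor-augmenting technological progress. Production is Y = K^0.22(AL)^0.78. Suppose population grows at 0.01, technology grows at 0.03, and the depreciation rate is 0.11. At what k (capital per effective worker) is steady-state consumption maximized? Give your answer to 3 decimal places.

Break-even investment rate: n + g + δ = 0.01 + 0.03 + 0.11 = 0.15.
Maximizing c = f(k) − (n+g+δ)·k gives f'(k) = n+g+δ, i.e. 0.22·k^(0.22−1) = 0.15, so k_gold = (0.22/0.15)^(1/0.78) ≈ 1.6340.

k_gold ≈ 1.634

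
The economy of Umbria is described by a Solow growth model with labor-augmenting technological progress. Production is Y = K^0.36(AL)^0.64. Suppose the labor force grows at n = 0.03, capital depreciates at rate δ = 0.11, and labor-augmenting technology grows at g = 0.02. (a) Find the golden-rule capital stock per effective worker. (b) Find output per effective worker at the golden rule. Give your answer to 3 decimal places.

(a) k_gold ≈ 3.550; (b) y_gold ≈ 1.578

Capital per effective worker breaks even when investment replaces (n + g + δ)·k; here n + g + δ = 0.16.
At the golden rule the marginal product of capital equals n+g+δ: 0.36·k^(0.36−1) = 0.16. Solving, k_gold = (0.36/0.16)^(1/0.64) ≈ 3.5505.
y_gold = 3.5505^0.36 ≈ 1.5780.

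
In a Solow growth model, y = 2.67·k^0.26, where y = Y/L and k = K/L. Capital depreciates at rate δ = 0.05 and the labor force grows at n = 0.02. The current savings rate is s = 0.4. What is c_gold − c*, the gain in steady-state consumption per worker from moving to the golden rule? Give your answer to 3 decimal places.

Δc ≈ 0.251

The effective depreciation rate is n + δ = 0.02 + 0.05 = 0.07.
Current steady state (s = 0.4): k* = (0.4·2.67/0.07)^(1/0.74) ≈ 39.7455, y* = 2.67·39.7455^0.26 ≈ 6.9555, c* = (1−0.4)·6.9555 ≈ 4.1733.
Setting f'(k) = n+δ gives 0.26·2.67·k^(0.26−1) = 0.07, hence k_gold = (0.26·2.67/0.07)^(1/0.74) ≈ 22.2059.
y_gold = 2.67·22.2059^0.26 ≈ 5.9785, c_gold = y_gold − 0.07·k_gold ≈ 4.4241.
Gain: Δc = 4.4241 − 4.1733 ≈ 0.2508.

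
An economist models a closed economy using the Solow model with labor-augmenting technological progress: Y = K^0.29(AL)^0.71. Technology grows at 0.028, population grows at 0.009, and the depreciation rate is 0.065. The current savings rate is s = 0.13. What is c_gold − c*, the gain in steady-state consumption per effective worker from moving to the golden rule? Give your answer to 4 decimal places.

Capital per effective worker breaks even when investment replaces (n + g + δ)·k; here n + g + δ = 0.102.
Current steady state (s = 0.13): k* = (0.13/0.102)^(1/0.71) ≈ 1.4072, y* = 1.4072^0.29 ≈ 1.1041, c* = (1−0.13)·1.1041 ≈ 0.9606.
Maximizing c = f(k) − (n+g+δ)·k gives f'(k) = n+g+δ, i.e. 0.29·k^(0.29−1) = 0.102, so k_gold = (0.29/0.102)^(1/0.71) ≈ 4.3566.
y_gold = 4.3566^0.29 ≈ 1.5323, c_gold = y_gold − 0.102·k_gold ≈ 1.0880.
Gain: Δc = 1.0880 − 0.9606 ≈ 0.1273.

Δc ≈ 0.1273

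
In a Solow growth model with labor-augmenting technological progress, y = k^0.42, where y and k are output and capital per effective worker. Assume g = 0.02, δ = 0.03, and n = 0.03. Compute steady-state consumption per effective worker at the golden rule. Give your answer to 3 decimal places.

Break-even investment rate: n + g + δ = 0.03 + 0.02 + 0.03 = 0.08.
Setting f'(k) = n+g+δ gives 0.42·k^(0.42−1) = 0.08, hence k_gold = (0.42/0.08)^(1/0.58) ≈ 17.4443.
y_gold = 17.4443^0.42 ≈ 3.3227.
c_gold = y_gold − (n+g+δ)·k_gold = 3.3227 − 0.08·17.4443 ≈ 1.9272.

c_gold ≈ 1.927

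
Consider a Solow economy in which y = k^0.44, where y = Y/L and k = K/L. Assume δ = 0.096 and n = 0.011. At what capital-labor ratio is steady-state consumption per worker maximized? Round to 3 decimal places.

k_gold ≈ 12.490

n + δ = 0.011 + 0.096 = 0.107.
Maximizing c = f(k) − (n+δ)·k gives f'(k) = n+δ, i.e. 0.44·k^(0.44−1) = 0.107, so k_gold = (0.44/0.107)^(1/0.56) ≈ 12.4897.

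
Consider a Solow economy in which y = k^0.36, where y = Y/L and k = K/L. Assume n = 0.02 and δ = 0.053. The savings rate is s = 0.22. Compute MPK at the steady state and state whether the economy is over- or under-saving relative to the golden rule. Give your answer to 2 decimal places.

Capital per worker breaks even when investment replaces (n + δ)·k; here n + δ = 0.073.
Steady-state k*: s·k^0.36 = 0.073·k gives k* = (0.22/0.073)^(1/0.64) ≈ 5.6052.
MPK = 0.36·5.6052^(-0.64) ≈ 0.1195.
MPK > n+δ = 0.073, so the economy is dynamically efficient (under-saving).

under-saving; MPK ≈ 0.12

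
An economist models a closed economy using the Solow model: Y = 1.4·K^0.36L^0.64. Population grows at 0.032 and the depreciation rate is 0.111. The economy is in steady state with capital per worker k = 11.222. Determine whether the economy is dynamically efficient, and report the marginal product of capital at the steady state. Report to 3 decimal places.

dynamically inefficient; MPK ≈ 0.107

Capital per worker breaks even when investment replaces (n + δ)·k; here n + δ = 0.143.
MPK = 0.36·1.4·k^(0.36−1) = 0.36·1.4·11.222^(-0.64) ≈ 0.1072.
MPK < 0.143, so the economy is dynamically inefficient (over-saving).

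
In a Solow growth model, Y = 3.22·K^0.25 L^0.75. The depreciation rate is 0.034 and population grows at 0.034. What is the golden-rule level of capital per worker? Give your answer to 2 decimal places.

k_gold ≈ 26.98

Capital per worker breaks even when investment replaces (n + δ)·k; here n + δ = 0.068.
At the golden rule the marginal product of capital equals n+δ: 0.25·3.22·k^(0.25−1) = 0.068. Solving, k_gold = (0.25·3.22/0.068)^(1/0.75) ≈ 26.9805.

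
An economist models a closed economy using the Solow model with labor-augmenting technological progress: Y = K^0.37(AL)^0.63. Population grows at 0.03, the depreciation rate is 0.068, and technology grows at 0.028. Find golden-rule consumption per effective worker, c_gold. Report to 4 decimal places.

Capital per effective worker breaks even when investment replaces (n + g + δ)·k; here n + g + δ = 0.126.
At the golden rule the marginal product of capital equals n+g+δ: 0.37·k^(0.37−1) = 0.126. Solving, k_gold = (0.37/0.126)^(1/0.63) ≈ 5.5283.
y_gold = 5.5283^0.37 ≈ 1.8826.
c_gold = y_gold − (n+g+δ)·k_gold = 1.8826 − 0.126·5.5283 ≈ 1.1860.

c_gold ≈ 1.1860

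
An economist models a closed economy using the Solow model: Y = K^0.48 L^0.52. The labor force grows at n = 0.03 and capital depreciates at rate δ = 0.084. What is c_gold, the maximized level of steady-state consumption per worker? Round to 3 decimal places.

The effective depreciation rate is n + δ = 0.03 + 0.084 = 0.114.
Golden rule sets MPK = n+δ: 0.48·k^(0.48−1) = 0.114, so k_gold = (0.48/0.114)^(1/0.52) ≈ 15.8726.
y_gold = 15.8726^0.48 ≈ 3.7697.
c_gold = y_gold − (n+δ)·k_gold = 3.7697 − 0.114·15.8726 ≈ 1.9603.

c_gold ≈ 1.960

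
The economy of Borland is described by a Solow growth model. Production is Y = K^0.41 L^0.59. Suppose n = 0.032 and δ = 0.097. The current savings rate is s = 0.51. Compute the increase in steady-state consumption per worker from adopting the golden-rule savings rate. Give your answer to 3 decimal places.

Break-even investment rate: n + δ = 0.032 + 0.097 = 0.129.
Current steady state (s = 0.51): k* = (0.51/0.129)^(1/0.59) ≈ 10.2762, y* = 10.2762^0.41 ≈ 2.5993, c* = (1−0.51)·2.5993 ≈ 1.2736.
At the golden rule the marginal product of capital equals n+δ: 0.41·k^(0.41−1) = 0.129. Solving, k_gold = (0.41/0.129)^(1/0.59) ≈ 7.0987.
y_gold = 7.0987^0.41 ≈ 2.2335, c_gold = y_gold − 0.129·k_gold ≈ 1.3178.
Gain: Δc = 1.3178 − 1.2736 ≈ 0.0441.

Δc ≈ 0.044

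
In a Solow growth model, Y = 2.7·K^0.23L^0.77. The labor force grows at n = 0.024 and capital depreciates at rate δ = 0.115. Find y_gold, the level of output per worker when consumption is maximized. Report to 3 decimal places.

y_gold ≈ 4.222

Break-even investment rate: n + δ = 0.024 + 0.115 = 0.139.
Golden rule sets MPK = n+δ: 0.23·2.7·k^(0.23−1) = 0.139, so k_gold = (0.23·2.7/0.139)^(1/0.77) ≈ 6.9864.
Output: y_gold = 2.7·k_gold^0.23 = 2.7·6.9864^0.23 ≈ 4.2222.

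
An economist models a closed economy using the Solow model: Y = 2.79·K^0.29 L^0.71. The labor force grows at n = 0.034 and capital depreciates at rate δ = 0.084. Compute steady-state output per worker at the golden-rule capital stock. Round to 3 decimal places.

Break-even investment rate: n + δ = 0.034 + 0.084 = 0.118.
Setting f'(k) = n+δ gives 0.29·2.79·k^(0.29−1) = 0.118, hence k_gold = (0.29·2.79/0.118)^(1/0.71) ≈ 15.0534.
Output: y_gold = 2.79·k_gold^0.29 = 2.79·15.0534^0.29 ≈ 6.1252.

y_gold ≈ 6.125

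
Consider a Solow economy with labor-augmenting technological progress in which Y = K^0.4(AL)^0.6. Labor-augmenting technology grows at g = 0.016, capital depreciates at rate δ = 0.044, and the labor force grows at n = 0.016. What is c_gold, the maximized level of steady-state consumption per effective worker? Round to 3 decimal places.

n + g + δ = 0.016 + 0.016 + 0.044 = 0.076.
At the golden rule the marginal product of capital equals n+g+δ: 0.4·k^(0.4−1) = 0.076. Solving, k_gold = (0.4/0.076)^(1/0.6) ≈ 15.9249.
y_gold = 15.9249^0.4 ≈ 3.0257.
c_gold = y_gold − (n+g+δ)·k_gold = 3.0257 − 0.076·15.9249 ≈ 1.8154.

c_gold ≈ 1.815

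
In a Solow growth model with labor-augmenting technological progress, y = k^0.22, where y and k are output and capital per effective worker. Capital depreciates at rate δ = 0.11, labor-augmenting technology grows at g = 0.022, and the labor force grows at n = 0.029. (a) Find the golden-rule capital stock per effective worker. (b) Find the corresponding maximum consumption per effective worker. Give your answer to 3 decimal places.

n + g + δ = 0.029 + 0.022 + 0.11 = 0.161.
At the golden rule the marginal product of capital equals n+g+δ: 0.22·k^(0.22−1) = 0.161. Solving, k_gold = (0.22/0.161)^(1/0.78) ≈ 1.4923.
y_gold = 1.4923^0.22 ≈ 1.0921; c_gold = y_gold − 0.161·k_gold ≈ 0.8518.

(a) k_gold ≈ 1.492; (b) c_gold ≈ 0.852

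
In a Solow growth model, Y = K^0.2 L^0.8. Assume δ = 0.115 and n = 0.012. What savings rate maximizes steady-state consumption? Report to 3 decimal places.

Capital per worker breaks even when investment replaces (n + δ)·k; here n + δ = 0.127.
At the golden rule MPK = n+δ, and in any Cobb-Douglas steady state s = (n+δ)·k/y = MPK·k/y = capital's share 0.2.

s_gold = 0.200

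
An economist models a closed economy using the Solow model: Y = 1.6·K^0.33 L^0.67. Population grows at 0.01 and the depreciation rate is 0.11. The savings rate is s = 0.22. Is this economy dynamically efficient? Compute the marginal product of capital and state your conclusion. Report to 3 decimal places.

The effective depreciation rate is n + δ = 0.01 + 0.11 = 0.12.
Steady-state k*: s·A·k^0.33 = 0.12·k gives k* = (0.22·1.6/0.12)^(1/0.67) ≈ 4.9837.
MPK = 0.33·1.6·4.9837^(-0.67) ≈ 0.1800.
MPK > n+δ = 0.12, so the economy is dynamically efficient (under-saving).

dynamically efficient; MPK ≈ 0.180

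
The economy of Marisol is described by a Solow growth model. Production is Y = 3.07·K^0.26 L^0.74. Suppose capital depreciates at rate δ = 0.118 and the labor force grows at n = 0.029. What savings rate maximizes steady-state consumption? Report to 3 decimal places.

s_gold = 0.260

Break-even investment rate: n + δ = 0.029 + 0.118 = 0.147.
At the golden rule MPK = n+δ, and in any Cobb-Douglas steady state s = (n+δ)·k/y = MPK·k/y = capital's share 0.26.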